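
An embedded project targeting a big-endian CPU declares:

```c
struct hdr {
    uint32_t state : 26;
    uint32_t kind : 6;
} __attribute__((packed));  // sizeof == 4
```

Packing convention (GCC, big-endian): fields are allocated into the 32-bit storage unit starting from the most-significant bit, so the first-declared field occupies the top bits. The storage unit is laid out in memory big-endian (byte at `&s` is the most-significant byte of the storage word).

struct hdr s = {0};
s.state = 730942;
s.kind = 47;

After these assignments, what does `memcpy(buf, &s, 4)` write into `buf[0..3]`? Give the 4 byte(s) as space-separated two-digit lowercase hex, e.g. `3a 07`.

state (26b) val=730942 bits=0xb273e at bit 6: 0x02c9cf80
kind (6b) val=47 bits=0x2f at bit 0: 0x02c9cfaf
word = 0x02c9cfaf → big-endian bytes:
  [0]=0x02  [1]=0xc9  [2]=0xcf  [3]=0xaf

02 c9 cf af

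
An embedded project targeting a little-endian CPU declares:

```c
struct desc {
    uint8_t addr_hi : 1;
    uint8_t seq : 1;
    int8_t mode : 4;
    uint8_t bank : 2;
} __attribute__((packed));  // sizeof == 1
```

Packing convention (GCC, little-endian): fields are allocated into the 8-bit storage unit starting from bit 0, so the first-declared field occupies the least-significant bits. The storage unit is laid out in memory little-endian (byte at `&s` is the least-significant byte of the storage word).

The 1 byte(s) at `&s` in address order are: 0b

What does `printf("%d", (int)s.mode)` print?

2

[0]=0x0b (little-endian) → word 0x0b
addr_hi [0+:1] = (word>>0) & 0x1 = 1
seq [1+:1] = (word>>1) & 0x1 = 1
mode [2+:4] = (word>>2) & 0xf = 2  ←
bank [6+:2] = (word>>6) & 0x3 = 0
mode signed 4b, MSB=0: value = 2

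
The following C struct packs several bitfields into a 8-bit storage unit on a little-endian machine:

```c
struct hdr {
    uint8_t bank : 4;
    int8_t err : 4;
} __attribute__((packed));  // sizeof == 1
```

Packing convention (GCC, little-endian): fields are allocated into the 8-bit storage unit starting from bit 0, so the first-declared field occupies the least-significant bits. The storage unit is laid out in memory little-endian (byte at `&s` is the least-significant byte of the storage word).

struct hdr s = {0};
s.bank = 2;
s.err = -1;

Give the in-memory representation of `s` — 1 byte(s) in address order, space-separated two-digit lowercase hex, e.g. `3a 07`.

bank (4b) val=2 bits=0x2 at bit 0: 0x02
err (4b) val=-1 bits=0xf at bit 4: 0xf2
word = 0xf2 → little-endian bytes:
  [0]=0xf2

f2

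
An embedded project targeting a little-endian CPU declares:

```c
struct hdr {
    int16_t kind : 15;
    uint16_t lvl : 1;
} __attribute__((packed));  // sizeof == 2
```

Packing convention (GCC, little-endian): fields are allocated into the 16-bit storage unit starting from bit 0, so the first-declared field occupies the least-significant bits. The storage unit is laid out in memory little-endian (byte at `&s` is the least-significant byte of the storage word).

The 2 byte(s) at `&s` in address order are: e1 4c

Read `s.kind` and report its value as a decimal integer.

-13087

[0]=0xe1 [1]=0x4c (little-endian) → word 0x4ce1
kind:15 @ bit 0 → (0x4ce1>>0)&0x7fff = 0x4ce1  ←
lvl:1 @ bit 15 → (0x4ce1>>15)&0x1 = 0x0
kind signed 15b, MSB=1: 19681 - 32768 = -13087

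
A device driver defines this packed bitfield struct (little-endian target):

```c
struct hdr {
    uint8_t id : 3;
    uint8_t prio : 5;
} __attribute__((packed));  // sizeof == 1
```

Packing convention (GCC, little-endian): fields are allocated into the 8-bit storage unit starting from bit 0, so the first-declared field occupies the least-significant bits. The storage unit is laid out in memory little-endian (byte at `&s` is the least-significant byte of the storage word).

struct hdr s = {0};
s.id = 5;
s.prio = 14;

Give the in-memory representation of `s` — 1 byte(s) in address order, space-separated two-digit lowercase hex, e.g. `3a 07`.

75

id:3 = 5 → 0x5 << 0 → word 0x05
prio:5 = 14 → 0xe << 3 → word 0x75
word = 0x75 → little-endian bytes:
  [0]=0x75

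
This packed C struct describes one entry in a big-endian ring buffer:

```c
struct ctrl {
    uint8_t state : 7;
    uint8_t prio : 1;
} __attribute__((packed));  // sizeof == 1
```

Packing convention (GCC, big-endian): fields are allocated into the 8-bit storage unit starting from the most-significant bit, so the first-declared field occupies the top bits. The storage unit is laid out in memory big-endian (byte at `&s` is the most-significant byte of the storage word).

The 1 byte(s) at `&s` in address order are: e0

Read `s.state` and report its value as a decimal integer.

[0]=0xe0 (big-endian) → word 0xe0
state:7 @ bit 1 → (0xe0>>1)&0x7f = 0x70  ←
prio:1 @ bit 0 → (0xe0>>0)&0x1 = 0x0

112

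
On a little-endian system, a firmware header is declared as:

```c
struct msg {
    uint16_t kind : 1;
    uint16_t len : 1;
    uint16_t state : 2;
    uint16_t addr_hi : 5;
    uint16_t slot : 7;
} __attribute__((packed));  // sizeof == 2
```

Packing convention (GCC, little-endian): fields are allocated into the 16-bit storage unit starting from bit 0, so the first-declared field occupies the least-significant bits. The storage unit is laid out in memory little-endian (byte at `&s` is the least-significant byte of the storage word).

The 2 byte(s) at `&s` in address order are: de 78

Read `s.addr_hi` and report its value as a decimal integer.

13

[0]=0xde [1]=0x78 (little-endian) → word 0x78de
kind:1 @ bit 0 → (0x78de>>0)&0x1 = 0x0
len:1 @ bit 1 → (0x78de>>1)&0x1 = 0x1
state:2 @ bit 2 → (0x78de>>2)&0x3 = 0x3
addr_hi:5 @ bit 4 → (0x78de>>4)&0x1f = 0xd  ←
slot:7 @ bit 9 → (0x78de>>9)&0x7f = 0x3c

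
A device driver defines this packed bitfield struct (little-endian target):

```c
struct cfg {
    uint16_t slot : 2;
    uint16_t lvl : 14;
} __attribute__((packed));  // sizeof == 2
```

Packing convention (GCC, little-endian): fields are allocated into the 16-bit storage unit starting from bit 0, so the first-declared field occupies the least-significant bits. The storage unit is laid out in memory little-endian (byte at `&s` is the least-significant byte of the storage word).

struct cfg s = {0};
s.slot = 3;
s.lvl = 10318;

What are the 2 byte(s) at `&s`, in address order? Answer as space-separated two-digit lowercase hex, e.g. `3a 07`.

slot (2b) val=3 bits=0x3 at bit 0: 0x0003
lvl (14b) val=10318 bits=0x284e at bit 2: 0xa13b
word = 0xa13b → little-endian bytes:
  [0]=0x3b  [1]=0xa1

3b a1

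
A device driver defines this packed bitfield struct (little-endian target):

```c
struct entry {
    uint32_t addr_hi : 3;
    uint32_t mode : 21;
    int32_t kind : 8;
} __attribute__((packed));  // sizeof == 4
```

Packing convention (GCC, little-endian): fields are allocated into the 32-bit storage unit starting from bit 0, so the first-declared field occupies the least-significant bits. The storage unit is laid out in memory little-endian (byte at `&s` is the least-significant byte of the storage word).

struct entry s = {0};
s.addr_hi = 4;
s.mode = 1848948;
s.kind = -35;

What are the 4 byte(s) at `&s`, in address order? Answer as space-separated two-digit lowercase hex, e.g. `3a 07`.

a4 b3 e1 dd

[0+:3] addr_hi=4 & 0x7 = 0x4; word=0x00000004
[3+:21] mode=1848948 & 0x1fffff = 0x1c3674; word=0x00e1b3a4
[24+:8] kind=-35 & 0xff = 0xdd; word=0xdde1b3a4
word = 0xdde1b3a4 → little-endian bytes:
  [0]=0xa4  [1]=0xb3  [2]=0xe1  [3]=0xdd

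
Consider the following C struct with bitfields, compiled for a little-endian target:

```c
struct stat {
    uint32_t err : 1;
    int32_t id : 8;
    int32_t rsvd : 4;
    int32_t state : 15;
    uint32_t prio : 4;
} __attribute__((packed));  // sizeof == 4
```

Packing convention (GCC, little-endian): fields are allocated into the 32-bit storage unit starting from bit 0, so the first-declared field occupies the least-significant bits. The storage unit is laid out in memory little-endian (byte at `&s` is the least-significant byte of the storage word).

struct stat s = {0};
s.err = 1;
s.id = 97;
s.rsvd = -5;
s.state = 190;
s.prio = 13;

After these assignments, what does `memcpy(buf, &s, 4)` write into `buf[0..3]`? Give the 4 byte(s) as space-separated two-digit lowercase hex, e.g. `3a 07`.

err:1 = 1 → 0x1 << 0 → word 0x00000001
id:8 = 97 → 0x61 << 1 → word 0x000000c3
rsvd:4 = -5 → 0xb << 9 → word 0x000016c3
state:15 = 190 → 0xbe << 13 → word 0x0017d6c3
prio:4 = 13 → 0xd << 28 → word 0xd017d6c3
word = 0xd017d6c3 → little-endian bytes:
  [0]=0xc3  [1]=0xd6  [2]=0x17  [3]=0xd0

c3 d6 17 d0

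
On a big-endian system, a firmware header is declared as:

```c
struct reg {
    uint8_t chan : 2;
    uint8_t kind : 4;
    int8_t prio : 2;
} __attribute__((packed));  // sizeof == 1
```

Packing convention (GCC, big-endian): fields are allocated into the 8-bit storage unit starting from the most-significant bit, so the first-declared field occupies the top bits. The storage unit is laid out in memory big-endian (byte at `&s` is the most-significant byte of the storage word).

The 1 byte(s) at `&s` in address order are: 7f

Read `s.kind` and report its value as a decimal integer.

15

[0]=0x7f (big-endian) → word 0x7f
chan:2 @ bit 6 → (0x7f>>6)&0x3 = 0x1
kind:4 @ bit 2 → (0x7f>>2)&0xf = 0xf  ←
prio:2 @ bit 0 → (0x7f>>0)&0x3 = 0x3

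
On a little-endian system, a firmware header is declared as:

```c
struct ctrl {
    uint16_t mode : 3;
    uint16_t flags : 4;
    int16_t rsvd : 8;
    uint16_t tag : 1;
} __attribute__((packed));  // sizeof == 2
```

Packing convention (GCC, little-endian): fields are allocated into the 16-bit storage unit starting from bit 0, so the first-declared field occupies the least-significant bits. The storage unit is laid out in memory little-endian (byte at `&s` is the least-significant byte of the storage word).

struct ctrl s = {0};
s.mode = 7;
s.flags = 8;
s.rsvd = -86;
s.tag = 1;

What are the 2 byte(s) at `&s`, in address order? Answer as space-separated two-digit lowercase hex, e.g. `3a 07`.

mode (3b) val=7 bits=0x7 at bit 0: 0x0007
flags (4b) val=8 bits=0x8 at bit 3: 0x0047
rsvd (8b) val=-86 bits=0xaa at bit 7: 0x5547
tag (1b) val=1 bits=0x1 at bit 15: 0xd547
word = 0xd547 → little-endian bytes:
  [0]=0x47  [1]=0xd5

47 d5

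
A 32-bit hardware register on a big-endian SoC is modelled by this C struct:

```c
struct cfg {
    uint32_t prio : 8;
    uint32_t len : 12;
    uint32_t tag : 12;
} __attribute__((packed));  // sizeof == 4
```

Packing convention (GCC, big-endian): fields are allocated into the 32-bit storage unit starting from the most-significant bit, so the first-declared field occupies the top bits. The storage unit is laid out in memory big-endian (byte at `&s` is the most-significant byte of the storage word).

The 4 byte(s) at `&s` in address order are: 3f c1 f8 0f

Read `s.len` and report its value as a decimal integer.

3103

[0]=0x3f [1]=0xc1 [2]=0xf8 [3]=0x0f (big-endian) → word 0x3fc1f80f
prio:8 @ bit 24 → (0x3fc1f80f>>24)&0xff = 0x3f
len:12 @ bit 12 → (0x3fc1f80f>>12)&0xfff = 0xc1f  ←
tag:12 @ bit 0 → (0x3fc1f80f>>0)&0xfff = 0x80f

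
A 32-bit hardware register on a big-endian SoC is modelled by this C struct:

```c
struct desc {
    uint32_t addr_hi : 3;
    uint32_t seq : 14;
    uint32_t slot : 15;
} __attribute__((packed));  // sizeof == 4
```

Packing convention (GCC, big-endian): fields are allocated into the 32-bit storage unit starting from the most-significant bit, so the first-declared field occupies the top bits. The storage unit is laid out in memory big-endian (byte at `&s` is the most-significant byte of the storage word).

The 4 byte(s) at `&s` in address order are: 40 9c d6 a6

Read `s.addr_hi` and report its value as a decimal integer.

[0]=0x40 [1]=0x9c [2]=0xd6 [3]=0xa6 (big-endian) → word 0x409cd6a6
addr_hi:3 @ bit 29 → (0x409cd6a6>>29)&0x7 = 0x2  ←
seq:14 @ bit 15 → (0x409cd6a6>>15)&0x3fff = 0x139
slot:15 @ bit 0 → (0x409cd6a6>>0)&0x7fff = 0x56a6

2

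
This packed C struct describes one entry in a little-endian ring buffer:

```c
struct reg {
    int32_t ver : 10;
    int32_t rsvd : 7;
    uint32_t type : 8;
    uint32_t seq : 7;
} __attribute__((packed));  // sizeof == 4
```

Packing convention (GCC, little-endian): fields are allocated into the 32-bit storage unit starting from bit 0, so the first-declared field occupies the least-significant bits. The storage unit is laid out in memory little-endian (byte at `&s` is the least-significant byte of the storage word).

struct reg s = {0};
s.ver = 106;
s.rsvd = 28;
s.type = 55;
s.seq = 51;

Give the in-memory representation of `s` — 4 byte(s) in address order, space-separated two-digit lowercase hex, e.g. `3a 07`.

ver (10b) val=106 bits=0x6a at bit 0: 0x0000006a
rsvd (7b) val=28 bits=0x1c at bit 10: 0x0000706a
type (8b) val=55 bits=0x37 at bit 17: 0x006e706a
seq (7b) val=51 bits=0x33 at bit 25: 0x666e706a
word = 0x666e706a → little-endian bytes:
  [0]=0x6a  [1]=0x70  [2]=0x6e  [3]=0x66

6a 70 6e 66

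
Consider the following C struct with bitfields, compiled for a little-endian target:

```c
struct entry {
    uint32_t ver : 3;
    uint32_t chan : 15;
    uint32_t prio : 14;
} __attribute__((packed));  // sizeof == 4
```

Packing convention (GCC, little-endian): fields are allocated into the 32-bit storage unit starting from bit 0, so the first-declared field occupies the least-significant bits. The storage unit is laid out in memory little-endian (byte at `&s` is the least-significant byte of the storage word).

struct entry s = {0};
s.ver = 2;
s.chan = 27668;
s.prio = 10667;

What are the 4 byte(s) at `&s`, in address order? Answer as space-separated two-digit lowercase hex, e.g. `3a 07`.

a2 60 af a6

ver:3 = 2 → 0x2 << 0 → word 0x00000002
chan:15 = 27668 → 0x6c14 << 3 → word 0x000360a2
prio:14 = 10667 → 0x29ab << 18 → word 0xa6af60a2
word = 0xa6af60a2 → little-endian bytes:
  [0]=0xa2  [1]=0x60  [2]=0xaf  [3]=0xa6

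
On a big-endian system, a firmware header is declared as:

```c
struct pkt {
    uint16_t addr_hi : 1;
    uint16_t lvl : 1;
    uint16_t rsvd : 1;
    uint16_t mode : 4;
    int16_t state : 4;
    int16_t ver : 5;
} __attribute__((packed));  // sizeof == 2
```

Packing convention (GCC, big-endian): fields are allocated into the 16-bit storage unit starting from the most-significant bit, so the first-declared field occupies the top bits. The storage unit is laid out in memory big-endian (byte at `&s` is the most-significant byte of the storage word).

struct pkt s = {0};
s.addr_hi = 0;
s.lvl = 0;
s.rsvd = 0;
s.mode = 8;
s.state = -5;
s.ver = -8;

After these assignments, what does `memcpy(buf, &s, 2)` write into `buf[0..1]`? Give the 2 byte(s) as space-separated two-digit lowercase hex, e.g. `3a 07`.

[15+:1] addr_hi=0 & 0x1 = 0x0; word=0x0000
[14+:1] lvl=0 & 0x1 = 0x0; word=0x0000
[13+:1] rsvd=0 & 0x1 = 0x0; word=0x0000
[9+:4] mode=8 & 0xf = 0x8; word=0x1000
[5+:4] state=-5 & 0xf = 0xb; word=0x1160
[0+:5] ver=-8 & 0x1f = 0x18; word=0x1178
word = 0x1178 → big-endian bytes:
  [0]=0x11  [1]=0x78

11 78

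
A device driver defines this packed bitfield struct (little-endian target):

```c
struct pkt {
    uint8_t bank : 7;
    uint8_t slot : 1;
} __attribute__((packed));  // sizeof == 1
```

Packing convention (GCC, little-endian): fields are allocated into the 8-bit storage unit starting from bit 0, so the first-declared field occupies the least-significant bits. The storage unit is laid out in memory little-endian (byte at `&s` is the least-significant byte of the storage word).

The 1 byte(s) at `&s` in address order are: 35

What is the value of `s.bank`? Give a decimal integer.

[0]=0x35 (little-endian) → word 0x35
bank [0+:7] = (word>>0) & 0x7f = 53  ←
slot [7+:1] = (word>>7) & 0x1 = 0

53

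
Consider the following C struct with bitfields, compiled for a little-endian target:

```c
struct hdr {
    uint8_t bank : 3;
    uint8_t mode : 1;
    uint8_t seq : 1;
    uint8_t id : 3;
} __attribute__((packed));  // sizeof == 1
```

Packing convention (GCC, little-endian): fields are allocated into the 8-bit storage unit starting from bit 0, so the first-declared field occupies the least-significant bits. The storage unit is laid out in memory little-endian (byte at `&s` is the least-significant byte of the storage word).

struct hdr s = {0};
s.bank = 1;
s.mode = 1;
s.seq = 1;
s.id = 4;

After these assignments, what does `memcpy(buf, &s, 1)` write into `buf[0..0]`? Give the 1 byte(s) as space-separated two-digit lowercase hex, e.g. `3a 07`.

99

[0+:3] bank=1 & 0x7 = 0x1; word=0x01
[3+:1] mode=1 & 0x1 = 0x1; word=0x09
[4+:1] seq=1 & 0x1 = 0x1; word=0x19
[5+:3] id=4 & 0x7 = 0x4; word=0x99
word = 0x99 → little-endian bytes:
  [0]=0x99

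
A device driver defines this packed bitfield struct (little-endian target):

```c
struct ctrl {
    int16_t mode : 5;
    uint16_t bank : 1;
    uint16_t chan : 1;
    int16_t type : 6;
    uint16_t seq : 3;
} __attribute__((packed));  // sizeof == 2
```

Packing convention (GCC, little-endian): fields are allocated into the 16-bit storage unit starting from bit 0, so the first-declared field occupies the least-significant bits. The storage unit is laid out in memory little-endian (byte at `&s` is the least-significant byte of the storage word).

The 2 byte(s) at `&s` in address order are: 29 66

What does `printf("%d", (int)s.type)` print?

12

[0]=0x29 [1]=0x66 (little-endian) → word 0x6629
mode [0+:5] = (word>>0) & 0x1f = 9
bank [5+:1] = (word>>5) & 0x1 = 1
chan [6+:1] = (word>>6) & 0x1 = 0
type [7+:6] = (word>>7) & 0x3f = 12  ←
seq [13+:3] = (word>>13) & 0x7 = 3
type signed 6b, MSB=0: value = 12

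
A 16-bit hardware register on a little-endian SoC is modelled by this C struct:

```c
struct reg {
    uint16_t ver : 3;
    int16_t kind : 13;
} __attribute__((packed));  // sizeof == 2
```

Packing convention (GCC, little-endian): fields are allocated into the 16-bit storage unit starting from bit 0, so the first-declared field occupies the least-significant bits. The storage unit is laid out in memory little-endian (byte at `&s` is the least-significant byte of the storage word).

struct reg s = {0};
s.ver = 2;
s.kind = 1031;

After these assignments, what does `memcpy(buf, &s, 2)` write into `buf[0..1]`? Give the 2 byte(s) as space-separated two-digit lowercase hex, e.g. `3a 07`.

3a 20

[0+:3] ver=2 & 0x7 = 0x2; word=0x0002
[3+:13] kind=1031 & 0x1fff = 0x407; word=0x203a
word = 0x203a → little-endian bytes:
  [0]=0x3a  [1]=0x20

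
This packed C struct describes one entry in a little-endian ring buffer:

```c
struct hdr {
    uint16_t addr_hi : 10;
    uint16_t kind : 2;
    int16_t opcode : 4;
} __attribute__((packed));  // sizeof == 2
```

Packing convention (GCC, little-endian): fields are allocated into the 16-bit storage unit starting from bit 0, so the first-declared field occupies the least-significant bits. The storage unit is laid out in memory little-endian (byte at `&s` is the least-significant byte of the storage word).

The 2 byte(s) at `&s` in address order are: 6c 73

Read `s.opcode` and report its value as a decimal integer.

7

[0]=0x6c [1]=0x73 (little-endian) → word 0x736c
addr_hi:10 @ bit 0 → (0x736c>>0)&0x3ff = 0x36c
kind:2 @ bit 10 → (0x736c>>10)&0x3 = 0x0
opcode:4 @ bit 12 → (0x736c>>12)&0xf = 0x7  ←
opcode signed 4b, MSB=0: value = 7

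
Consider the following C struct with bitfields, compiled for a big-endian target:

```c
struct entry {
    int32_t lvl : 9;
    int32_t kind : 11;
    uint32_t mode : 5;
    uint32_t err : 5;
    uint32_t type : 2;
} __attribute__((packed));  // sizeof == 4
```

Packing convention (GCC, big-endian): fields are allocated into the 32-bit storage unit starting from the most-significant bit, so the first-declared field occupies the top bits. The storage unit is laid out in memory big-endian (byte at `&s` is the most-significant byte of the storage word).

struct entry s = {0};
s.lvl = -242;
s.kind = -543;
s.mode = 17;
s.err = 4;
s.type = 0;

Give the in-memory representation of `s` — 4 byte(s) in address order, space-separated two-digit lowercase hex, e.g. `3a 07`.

87 5e 18 90

lvl (9b) val=-242 bits=0x10e at bit 23: 0x87000000
kind (11b) val=-543 bits=0x5e1 at bit 12: 0x875e1000
mode (5b) val=17 bits=0x11 at bit 7: 0x875e1880
err (5b) val=4 bits=0x4 at bit 2: 0x875e1890
type (2b) val=0 bits=0x0 at bit 0: 0x875e1890
word = 0x875e1890 → big-endian bytes:
  [0]=0x87  [1]=0x5e  [2]=0x18  [3]=0x90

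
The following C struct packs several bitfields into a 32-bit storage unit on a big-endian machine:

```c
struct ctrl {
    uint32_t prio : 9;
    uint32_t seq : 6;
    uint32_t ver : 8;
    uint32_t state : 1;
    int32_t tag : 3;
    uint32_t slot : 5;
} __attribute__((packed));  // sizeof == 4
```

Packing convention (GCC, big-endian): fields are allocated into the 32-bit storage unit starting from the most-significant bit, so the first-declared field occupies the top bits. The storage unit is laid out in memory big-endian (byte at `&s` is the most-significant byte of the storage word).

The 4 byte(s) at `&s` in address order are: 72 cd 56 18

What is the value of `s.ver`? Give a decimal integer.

171

[0]=0x72 [1]=0xcd [2]=0x56 [3]=0x18 (big-endian) → word 0x72cd5618
prio:9 @ bit 23 → (0x72cd5618>>23)&0x1ff = 0xe5
seq:6 @ bit 17 → (0x72cd5618>>17)&0x3f = 0x26
ver:8 @ bit 9 → (0x72cd5618>>9)&0xff = 0xab  ←
state:1 @ bit 8 → (0x72cd5618>>8)&0x1 = 0x0
tag:3 @ bit 5 → (0x72cd5618>>5)&0x7 = 0x0
slot:5 @ bit 0 → (0x72cd5618>>0)&0x1f = 0x18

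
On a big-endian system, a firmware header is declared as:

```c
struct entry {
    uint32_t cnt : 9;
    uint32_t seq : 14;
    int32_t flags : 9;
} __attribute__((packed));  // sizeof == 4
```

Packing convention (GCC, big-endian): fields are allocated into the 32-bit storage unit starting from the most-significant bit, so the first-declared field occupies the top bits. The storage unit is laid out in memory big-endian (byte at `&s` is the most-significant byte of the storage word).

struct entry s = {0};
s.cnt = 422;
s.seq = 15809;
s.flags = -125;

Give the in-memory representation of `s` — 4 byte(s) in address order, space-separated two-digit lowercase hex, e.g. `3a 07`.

d3 7b 83 83

[23+:9] cnt=422 & 0x1ff = 0x1a6; word=0xd3000000
[9+:14] seq=15809 & 0x3fff = 0x3dc1; word=0xd37b8200
[0+:9] flags=-125 & 0x1ff = 0x183; word=0xd37b8383
word = 0xd37b8383 → big-endian bytes:
  [0]=0xd3  [1]=0x7b  [2]=0x83  [3]=0x83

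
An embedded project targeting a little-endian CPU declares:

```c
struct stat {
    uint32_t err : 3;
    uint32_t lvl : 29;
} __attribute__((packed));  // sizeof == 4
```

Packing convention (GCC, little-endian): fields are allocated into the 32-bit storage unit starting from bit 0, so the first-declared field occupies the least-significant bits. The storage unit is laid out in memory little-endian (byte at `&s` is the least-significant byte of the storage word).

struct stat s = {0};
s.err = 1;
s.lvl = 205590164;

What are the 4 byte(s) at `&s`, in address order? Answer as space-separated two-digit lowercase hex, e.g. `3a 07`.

err (3b) val=1 bits=0x1 at bit 0: 0x00000001
lvl (29b) val=205590164 bits=0xc410e94 at bit 3: 0x620874a1
word = 0x620874a1 → little-endian bytes:
  [0]=0xa1  [1]=0x74  [2]=0x08  [3]=0x62

a1 74 08 62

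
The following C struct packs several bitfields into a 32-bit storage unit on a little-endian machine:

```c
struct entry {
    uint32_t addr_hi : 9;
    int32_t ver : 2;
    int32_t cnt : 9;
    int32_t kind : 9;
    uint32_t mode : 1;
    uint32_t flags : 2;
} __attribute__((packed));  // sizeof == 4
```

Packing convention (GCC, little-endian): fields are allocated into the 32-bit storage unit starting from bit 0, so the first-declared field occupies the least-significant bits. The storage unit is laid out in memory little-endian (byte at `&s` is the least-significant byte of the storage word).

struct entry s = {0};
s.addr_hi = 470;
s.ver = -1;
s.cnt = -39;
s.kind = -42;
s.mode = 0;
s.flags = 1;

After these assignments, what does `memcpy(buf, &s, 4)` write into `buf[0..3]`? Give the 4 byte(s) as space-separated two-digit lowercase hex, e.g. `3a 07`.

d6 cf 6e 5d

addr_hi:9 = 470 → 0x1d6 << 0 → word 0x000001d6
ver:2 = -1 → 0x3 << 9 → word 0x000007d6
cnt:9 = -39 → 0x1d9 << 11 → word 0x000ecfd6
kind:9 = -42 → 0x1d6 << 20 → word 0x1d6ecfd6
mode:1 = 0 → 0x0 << 29 → word 0x1d6ecfd6
flags:2 = 1 → 0x1 << 30 → word 0x5d6ecfd6
word = 0x5d6ecfd6 → little-endian bytes:
  [0]=0xd6  [1]=0xcf  [2]=0x6e  [3]=0x5d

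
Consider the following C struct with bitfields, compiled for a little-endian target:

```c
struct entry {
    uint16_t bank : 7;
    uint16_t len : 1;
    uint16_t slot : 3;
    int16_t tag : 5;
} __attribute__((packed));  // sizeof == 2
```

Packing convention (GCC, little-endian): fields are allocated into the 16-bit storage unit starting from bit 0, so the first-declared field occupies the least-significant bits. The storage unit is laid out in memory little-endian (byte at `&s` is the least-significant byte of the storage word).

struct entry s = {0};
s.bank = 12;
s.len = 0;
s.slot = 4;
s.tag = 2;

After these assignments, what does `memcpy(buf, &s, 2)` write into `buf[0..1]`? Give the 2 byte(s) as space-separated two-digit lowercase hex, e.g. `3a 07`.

[0+:7] bank=12 & 0x7f = 0xc; word=0x000c
[7+:1] len=0 & 0x1 = 0x0; word=0x000c
[8+:3] slot=4 & 0x7 = 0x4; word=0x040c
[11+:5] tag=2 & 0x1f = 0x2; word=0x140c
word = 0x140c → little-endian bytes:
  [0]=0x0c  [1]=0x14

0c 14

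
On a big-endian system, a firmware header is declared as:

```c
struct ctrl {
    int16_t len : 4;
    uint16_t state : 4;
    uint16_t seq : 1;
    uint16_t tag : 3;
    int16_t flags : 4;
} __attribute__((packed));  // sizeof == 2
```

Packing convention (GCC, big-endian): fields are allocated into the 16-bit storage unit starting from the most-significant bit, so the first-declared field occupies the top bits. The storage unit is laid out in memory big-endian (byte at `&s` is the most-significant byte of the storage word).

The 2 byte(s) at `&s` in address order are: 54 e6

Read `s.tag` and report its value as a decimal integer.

[0]=0x54 [1]=0xe6 (big-endian) → word 0x54e6
len [12+:4] = (word>>12) & 0xf = 5
state [8+:4] = (word>>8) & 0xf = 4
seq [7+:1] = (word>>7) & 0x1 = 1
tag [4+:3] = (word>>4) & 0x7 = 6  ←
flags [0+:4] = (word>>0) & 0xf = 6

6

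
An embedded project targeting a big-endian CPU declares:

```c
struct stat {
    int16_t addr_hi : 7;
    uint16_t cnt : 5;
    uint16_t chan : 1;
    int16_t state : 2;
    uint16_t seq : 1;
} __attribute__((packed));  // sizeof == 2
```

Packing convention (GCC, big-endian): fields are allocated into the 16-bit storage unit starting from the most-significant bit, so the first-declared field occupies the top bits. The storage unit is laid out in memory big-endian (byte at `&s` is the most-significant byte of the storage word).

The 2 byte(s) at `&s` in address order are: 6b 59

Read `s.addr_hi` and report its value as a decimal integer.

[0]=0x6b [1]=0x59 (big-endian) → word 0x6b59
addr_hi:7 @ bit 9 → (0x6b59>>9)&0x7f = 0x35  ←
cnt:5 @ bit 4 → (0x6b59>>4)&0x1f = 0x15
chan:1 @ bit 3 → (0x6b59>>3)&0x1 = 0x1
state:2 @ bit 1 → (0x6b59>>1)&0x3 = 0x0
seq:1 @ bit 0 → (0x6b59>>0)&0x1 = 0x1
addr_hi signed 7b, MSB=0: value = 53

53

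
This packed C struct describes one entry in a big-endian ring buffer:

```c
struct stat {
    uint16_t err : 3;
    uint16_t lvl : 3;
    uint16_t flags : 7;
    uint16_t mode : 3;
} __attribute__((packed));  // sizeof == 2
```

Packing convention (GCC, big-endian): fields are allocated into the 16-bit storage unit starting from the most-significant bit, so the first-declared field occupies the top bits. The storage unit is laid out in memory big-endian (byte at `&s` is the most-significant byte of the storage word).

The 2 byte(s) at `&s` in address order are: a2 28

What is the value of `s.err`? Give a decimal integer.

5

[0]=0xa2 [1]=0x28 (big-endian) → word 0xa228
err [13+:3] = (word>>13) & 0x7 = 5  ←
lvl [10+:3] = (word>>10) & 0x7 = 0
flags [3+:7] = (word>>3) & 0x7f = 69
mode [0+:3] = (word>>0) & 0x7 = 0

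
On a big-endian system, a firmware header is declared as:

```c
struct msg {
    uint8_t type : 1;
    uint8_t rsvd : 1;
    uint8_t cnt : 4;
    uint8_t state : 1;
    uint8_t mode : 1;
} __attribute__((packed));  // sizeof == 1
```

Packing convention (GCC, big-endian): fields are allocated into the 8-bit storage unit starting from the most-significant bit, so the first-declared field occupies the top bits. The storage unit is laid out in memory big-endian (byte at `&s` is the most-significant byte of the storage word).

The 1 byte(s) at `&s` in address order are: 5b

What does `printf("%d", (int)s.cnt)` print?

6

[0]=0x5b (big-endian) → word 0x5b
type [7+:1] = (word>>7) & 0x1 = 0
rsvd [6+:1] = (word>>6) & 0x1 = 1
cnt [2+:4] = (word>>2) & 0xf = 6  ←
state [1+:1] = (word>>1) & 0x1 = 1
mode [0+:1] = (word>>0) & 0x1 = 1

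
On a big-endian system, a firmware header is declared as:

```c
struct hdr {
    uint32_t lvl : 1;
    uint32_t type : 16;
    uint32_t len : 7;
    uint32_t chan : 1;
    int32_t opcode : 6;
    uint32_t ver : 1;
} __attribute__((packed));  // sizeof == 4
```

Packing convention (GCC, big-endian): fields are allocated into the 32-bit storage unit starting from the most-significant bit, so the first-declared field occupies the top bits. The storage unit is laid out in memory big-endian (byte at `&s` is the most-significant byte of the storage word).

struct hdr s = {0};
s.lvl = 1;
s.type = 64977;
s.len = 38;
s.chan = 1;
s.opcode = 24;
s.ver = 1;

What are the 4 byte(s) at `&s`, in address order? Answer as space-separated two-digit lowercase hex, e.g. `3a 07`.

[31+:1] lvl=1 & 0x1 = 0x1; word=0x80000000
[15+:16] type=64977 & 0xffff = 0xfdd1; word=0xfee88000
[8+:7] len=38 & 0x7f = 0x26; word=0xfee8a600
[7+:1] chan=1 & 0x1 = 0x1; word=0xfee8a680
[1+:6] opcode=24 & 0x3f = 0x18; word=0xfee8a6b0
[0+:1] ver=1 & 0x1 = 0x1; word=0xfee8a6b1
word = 0xfee8a6b1 → big-endian bytes:
  [0]=0xfe  [1]=0xe8  [2]=0xa6  [3]=0xb1

fe e8 a6 b1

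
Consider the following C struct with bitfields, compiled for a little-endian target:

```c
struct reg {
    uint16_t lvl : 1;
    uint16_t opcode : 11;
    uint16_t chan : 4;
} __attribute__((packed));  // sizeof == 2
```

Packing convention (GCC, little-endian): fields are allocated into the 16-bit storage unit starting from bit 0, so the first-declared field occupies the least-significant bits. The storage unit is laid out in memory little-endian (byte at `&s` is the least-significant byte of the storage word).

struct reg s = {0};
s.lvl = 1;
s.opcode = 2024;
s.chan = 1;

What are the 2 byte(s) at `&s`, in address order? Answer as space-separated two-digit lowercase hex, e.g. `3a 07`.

d1 1f

lvl (1b) val=1 bits=0x1 at bit 0: 0x0001
opcode (11b) val=2024 bits=0x7e8 at bit 1: 0x0fd1
chan (4b) val=1 bits=0x1 at bit 12: 0x1fd1
word = 0x1fd1 → little-endian bytes:
  [0]=0xd1  [1]=0x1f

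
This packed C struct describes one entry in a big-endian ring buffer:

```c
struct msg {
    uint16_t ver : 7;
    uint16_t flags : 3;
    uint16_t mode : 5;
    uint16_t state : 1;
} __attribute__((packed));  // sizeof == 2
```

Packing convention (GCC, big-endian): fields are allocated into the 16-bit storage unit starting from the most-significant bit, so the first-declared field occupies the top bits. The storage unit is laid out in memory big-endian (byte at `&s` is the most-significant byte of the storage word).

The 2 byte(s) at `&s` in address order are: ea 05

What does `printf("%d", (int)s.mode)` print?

2

[0]=0xea [1]=0x05 (big-endian) → word 0xea05
ver:7 @ bit 9 → (0xea05>>9)&0x7f = 0x75
flags:3 @ bit 6 → (0xea05>>6)&0x7 = 0x0
mode:5 @ bit 1 → (0xea05>>1)&0x1f = 0x2  ←
state:1 @ bit 0 → (0xea05>>0)&0x1 = 0x1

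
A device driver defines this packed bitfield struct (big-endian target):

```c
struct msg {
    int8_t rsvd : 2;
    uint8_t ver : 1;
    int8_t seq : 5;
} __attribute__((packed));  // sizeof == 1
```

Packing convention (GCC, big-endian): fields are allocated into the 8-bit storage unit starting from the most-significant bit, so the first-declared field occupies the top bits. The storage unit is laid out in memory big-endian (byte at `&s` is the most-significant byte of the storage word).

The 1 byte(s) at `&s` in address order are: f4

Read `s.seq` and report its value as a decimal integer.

-12

[0]=0xf4 (big-endian) → word 0xf4
rsvd:2 @ bit 6 → (0xf4>>6)&0x3 = 0x3
ver:1 @ bit 5 → (0xf4>>5)&0x1 = 0x1
seq:5 @ bit 0 → (0xf4>>0)&0x1f = 0x14  ←
seq signed 5b, MSB=1: 20 - 32 = -12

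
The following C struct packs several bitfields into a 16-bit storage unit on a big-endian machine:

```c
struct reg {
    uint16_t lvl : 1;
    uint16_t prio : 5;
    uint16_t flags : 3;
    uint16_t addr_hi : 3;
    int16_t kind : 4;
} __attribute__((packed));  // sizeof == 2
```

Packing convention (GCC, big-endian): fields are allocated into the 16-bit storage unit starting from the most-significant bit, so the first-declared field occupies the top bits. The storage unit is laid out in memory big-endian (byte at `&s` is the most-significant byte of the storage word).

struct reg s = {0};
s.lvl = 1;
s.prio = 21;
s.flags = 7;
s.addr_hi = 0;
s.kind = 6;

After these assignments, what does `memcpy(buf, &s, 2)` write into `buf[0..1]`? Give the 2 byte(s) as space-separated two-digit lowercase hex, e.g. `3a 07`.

lvl:1 = 1 → 0x1 << 15 → word 0x8000
prio:5 = 21 → 0x15 << 10 → word 0xd400
flags:3 = 7 → 0x7 << 7 → word 0xd780
addr_hi:3 = 0 → 0x0 << 4 → word 0xd780
kind:4 = 6 → 0x6 << 0 → word 0xd786
word = 0xd786 → big-endian bytes:
  [0]=0xd7  [1]=0x86

d7 86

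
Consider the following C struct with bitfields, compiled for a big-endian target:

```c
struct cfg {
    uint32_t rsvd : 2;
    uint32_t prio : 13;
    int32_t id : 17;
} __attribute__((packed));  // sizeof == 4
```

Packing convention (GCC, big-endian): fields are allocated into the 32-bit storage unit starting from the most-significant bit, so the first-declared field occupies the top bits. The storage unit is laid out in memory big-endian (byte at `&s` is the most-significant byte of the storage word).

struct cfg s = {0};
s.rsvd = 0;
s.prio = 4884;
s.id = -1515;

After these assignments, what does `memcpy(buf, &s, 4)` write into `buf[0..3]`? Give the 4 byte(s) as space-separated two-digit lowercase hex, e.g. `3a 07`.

26 29 fa 15

rsvd:2 = 0 → 0x0 << 30 → word 0x00000000
prio:13 = 4884 → 0x1314 << 17 → word 0x26280000
id:17 = -1515 → 0x1fa15 << 0 → word 0x2629fa15
word = 0x2629fa15 → big-endian bytes:
  [0]=0x26  [1]=0x29  [2]=0xfa  [3]=0x15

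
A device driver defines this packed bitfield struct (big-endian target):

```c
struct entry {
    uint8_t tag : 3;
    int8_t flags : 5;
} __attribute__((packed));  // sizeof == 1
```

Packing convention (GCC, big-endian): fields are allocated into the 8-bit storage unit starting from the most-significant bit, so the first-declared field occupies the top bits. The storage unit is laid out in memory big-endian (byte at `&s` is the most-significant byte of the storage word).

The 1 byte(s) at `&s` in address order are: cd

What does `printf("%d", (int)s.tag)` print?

6

[0]=0xcd (big-endian) → word 0xcd
tag:3 @ bit 5 → (0xcd>>5)&0x7 = 0x6  ←
flags:5 @ bit 0 → (0xcd>>0)&0x1f = 0xd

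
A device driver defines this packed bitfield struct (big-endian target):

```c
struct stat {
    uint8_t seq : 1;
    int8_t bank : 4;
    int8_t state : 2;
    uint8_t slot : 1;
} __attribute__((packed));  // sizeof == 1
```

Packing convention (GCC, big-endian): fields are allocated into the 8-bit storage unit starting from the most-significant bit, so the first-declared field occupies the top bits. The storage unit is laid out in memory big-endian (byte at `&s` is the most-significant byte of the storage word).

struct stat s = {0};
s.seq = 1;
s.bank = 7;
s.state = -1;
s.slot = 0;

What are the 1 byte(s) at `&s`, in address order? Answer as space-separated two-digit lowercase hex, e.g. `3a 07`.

be

[7+:1] seq=1 & 0x1 = 0x1; word=0x80
[3+:4] bank=7 & 0xf = 0x7; word=0xb8
[1+:2] state=-1 & 0x3 = 0x3; word=0xbe
[0+:1] slot=0 & 0x1 = 0x0; word=0xbe
word = 0xbe → big-endian bytes:
  [0]=0xbe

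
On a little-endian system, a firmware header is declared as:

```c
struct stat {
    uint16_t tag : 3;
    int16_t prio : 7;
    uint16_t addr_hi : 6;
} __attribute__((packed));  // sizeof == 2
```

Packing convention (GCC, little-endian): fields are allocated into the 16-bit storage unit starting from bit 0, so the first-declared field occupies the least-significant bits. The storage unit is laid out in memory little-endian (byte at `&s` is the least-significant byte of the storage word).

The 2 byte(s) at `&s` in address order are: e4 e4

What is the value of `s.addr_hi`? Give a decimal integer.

57

[0]=0xe4 [1]=0xe4 (little-endian) → word 0xe4e4
tag:3 @ bit 0 → (0xe4e4>>0)&0x7 = 0x4
prio:7 @ bit 3 → (0xe4e4>>3)&0x7f = 0x1c
addr_hi:6 @ bit 10 → (0xe4e4>>10)&0x3f = 0x39  ←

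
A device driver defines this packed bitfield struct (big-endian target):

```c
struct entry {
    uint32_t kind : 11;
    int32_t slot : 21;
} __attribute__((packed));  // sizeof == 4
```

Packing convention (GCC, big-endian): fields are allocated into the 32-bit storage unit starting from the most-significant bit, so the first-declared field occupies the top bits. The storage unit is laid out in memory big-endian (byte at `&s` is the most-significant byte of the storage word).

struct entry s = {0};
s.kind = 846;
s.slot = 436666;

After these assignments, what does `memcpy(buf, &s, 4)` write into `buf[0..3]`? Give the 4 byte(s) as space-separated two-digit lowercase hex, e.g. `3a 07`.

69 c6 a9 ba

[21+:11] kind=846 & 0x7ff = 0x34e; word=0x69c00000
[0+:21] slot=436666 & 0x1fffff = 0x6a9ba; word=0x69c6a9ba
word = 0x69c6a9ba → big-endian bytes:
  [0]=0x69  [1]=0xc6  [2]=0xa9  [3]=0xba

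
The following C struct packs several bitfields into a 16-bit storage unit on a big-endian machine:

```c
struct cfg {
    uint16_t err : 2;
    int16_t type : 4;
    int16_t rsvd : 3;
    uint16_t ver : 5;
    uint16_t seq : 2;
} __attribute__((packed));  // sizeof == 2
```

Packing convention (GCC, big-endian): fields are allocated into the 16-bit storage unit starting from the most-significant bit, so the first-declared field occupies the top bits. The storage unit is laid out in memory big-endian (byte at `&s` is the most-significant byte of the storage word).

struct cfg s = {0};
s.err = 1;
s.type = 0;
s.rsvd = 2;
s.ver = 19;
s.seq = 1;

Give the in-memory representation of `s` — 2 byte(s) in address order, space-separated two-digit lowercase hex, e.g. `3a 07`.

41 4d

[14+:2] err=1 & 0x3 = 0x1; word=0x4000
[10+:4] type=0 & 0xf = 0x0; word=0x4000
[7+:3] rsvd=2 & 0x7 = 0x2; word=0x4100
[2+:5] ver=19 & 0x1f = 0x13; word=0x414c
[0+:2] seq=1 & 0x3 = 0x1; word=0x414d
word = 0x414d → big-endian bytes:
  [0]=0x41  [1]=0x4d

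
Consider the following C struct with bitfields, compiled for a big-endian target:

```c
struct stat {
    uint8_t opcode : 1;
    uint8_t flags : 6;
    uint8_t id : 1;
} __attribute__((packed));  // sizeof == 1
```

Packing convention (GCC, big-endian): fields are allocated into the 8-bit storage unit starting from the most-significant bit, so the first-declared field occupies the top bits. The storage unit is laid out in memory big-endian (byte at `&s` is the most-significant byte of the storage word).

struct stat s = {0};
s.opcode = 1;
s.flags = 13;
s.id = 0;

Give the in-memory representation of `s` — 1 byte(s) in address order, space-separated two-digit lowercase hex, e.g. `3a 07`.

opcode (1b) val=1 bits=0x1 at bit 7: 0x80
flags (6b) val=13 bits=0xd at bit 1: 0x9a
id (1b) val=0 bits=0x0 at bit 0: 0x9a
word = 0x9a → big-endian bytes:
  [0]=0x9a

9a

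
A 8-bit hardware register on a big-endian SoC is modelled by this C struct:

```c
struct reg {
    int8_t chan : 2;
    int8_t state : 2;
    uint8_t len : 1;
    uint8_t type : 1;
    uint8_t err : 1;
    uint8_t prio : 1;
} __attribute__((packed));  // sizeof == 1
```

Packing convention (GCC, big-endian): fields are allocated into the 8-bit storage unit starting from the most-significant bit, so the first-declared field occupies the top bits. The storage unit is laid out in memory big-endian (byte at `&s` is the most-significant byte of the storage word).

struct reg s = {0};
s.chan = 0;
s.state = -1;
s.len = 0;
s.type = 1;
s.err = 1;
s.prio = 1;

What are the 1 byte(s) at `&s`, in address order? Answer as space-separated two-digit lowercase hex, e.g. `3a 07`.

37

[6+:2] chan=0 & 0x3 = 0x0; word=0x00
[4+:2] state=-1 & 0x3 = 0x3; word=0x30
[3+:1] len=0 & 0x1 = 0x0; word=0x30
[2+:1] type=1 & 0x1 = 0x1; word=0x34
[1+:1] err=1 & 0x1 = 0x1; word=0x36
[0+:1] prio=1 & 0x1 = 0x1; word=0x37
word = 0x37 → big-endian bytes:
  [0]=0x37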